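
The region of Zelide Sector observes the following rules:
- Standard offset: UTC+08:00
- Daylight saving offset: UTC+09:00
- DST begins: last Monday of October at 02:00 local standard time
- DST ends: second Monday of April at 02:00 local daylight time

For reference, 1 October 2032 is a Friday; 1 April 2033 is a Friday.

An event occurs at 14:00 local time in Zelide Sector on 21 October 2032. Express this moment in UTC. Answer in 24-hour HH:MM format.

06:00

1 October 2032 is a Friday, so Mondays fall on 4, 11, 18, 25; the last is October 25.
1 April 2033 is a Friday, so the first Monday is April 4 and the second is April 11.
21 October 2032 does not fall between 25 October 2032 and 11 April 2033, so daylight saving is not in effect and Zelide Sector is at UTC+08:00.
14:00 local − 8h = 06:00 UTC.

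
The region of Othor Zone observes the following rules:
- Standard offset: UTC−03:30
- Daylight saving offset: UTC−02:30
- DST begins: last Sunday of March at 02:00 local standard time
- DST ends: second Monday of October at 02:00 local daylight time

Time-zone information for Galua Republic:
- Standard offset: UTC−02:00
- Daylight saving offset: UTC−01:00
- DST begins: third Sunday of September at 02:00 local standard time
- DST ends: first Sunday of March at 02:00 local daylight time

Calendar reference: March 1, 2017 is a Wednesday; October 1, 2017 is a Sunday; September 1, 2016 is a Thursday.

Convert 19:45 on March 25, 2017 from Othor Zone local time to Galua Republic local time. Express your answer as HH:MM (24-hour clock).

21:15

1 March 2017 is a Wednesday, so Sundays fall on 5, 12, 19, 26; the last is March 26.
1 October 2017 is a Sunday, so the first Monday is October 2 and the second is October 9.
March 25, 2017 does not fall between 26 March and 9 October, so daylight saving is not in effect and Othor Zone is at UTC−03:30.
19:45 Othor Zone + 3h30m = 23:15 UTC.
1 September 2016 is a Thursday, so the first Sunday is September 4 and the third is September 18.
1 March 2017 is a Wednesday, so the first Sunday is March 5.
At the standard offset (UTC−02:00), 23:15 UTC − 2h = 21:15 Galua Republic standard time.
The standard-time date in Galua Republic, March 25, 2017, is outside the daylight-saving period (18 September 2016 – 5 March 2017), so Galua Republic is on standard time, UTC−02:00.
23:15 UTC − 2h = 21:15 Galua Republic.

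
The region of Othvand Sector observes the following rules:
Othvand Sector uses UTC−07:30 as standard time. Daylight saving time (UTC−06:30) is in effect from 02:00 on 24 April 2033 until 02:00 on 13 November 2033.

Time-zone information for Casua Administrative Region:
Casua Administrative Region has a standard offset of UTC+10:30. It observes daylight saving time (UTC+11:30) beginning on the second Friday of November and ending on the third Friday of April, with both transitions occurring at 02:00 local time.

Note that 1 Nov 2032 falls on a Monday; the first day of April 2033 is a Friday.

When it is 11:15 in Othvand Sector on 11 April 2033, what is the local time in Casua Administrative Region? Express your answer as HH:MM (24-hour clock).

11 April 2033 is outside the daylight-saving period (24 April – 13 November), so Othvand Sector is on standard time, UTC−07:30.
11:15 Othvand Sector + 7h30m = 18:45 UTC.
1 November 2032 is a Monday, so the first Friday is November 5 and the second is November 12.
1 April 2033 is a Friday, so the first Friday is April 1 and the third is April 15.
At the standard offset (UTC+10:30), 18:45 UTC + 10h30m = 05:15 Casua Administrative Region standard time (rolling into the next day, 12 April 2033).
Daylight saving runs 12 November 2032 – 15 April 2033; the standard-time date in Casua Administrative Region, 12 April 2033, is inside that window, so Casua Administrative Region is at UTC+11:30.
18:45 UTC + 11h30m = 06:15 Casua Administrative Region (rolling into the next day, 12 April 2033).

06:15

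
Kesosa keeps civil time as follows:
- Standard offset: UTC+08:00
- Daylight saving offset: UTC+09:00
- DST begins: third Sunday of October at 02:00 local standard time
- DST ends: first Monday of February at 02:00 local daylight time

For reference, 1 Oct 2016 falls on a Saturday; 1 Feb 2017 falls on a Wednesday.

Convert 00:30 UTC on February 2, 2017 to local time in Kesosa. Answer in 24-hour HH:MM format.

1 October 2016 is a Saturday, so the first Sunday is October 2 and the third is October 16.
1 February 2017 is a Wednesday, so the first Monday is February 6.
At the standard offset (UTC+08:00), 00:30 UTC + 8h = 08:30 Kesosa standard time.
The standard-time date in Kesosa, February 2, 2017, falls between 16 October 2016 and 6 February 2017, so daylight saving is in effect and Kesosa is at UTC+09:00.
00:30 UTC + 9h = 09:30 local.

09:30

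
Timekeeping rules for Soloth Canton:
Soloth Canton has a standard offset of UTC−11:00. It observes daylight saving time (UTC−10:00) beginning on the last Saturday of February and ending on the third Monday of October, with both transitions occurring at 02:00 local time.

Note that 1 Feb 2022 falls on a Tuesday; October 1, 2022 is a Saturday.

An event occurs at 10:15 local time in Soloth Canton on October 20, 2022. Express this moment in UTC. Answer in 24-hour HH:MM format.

21:15

1 February 2022 is a Tuesday, so Saturdays fall on 5, 12, 19, 26; the last is February 26.
1 October 2022 is a Saturday, so the first Monday is October 3 and the third is October 17.
October 20, 2022 does not fall between 26 February and 17 October, so daylight saving is not in effect and Soloth Canton is at UTC−11:00.
10:15 local + 11h = 21:15 UTC.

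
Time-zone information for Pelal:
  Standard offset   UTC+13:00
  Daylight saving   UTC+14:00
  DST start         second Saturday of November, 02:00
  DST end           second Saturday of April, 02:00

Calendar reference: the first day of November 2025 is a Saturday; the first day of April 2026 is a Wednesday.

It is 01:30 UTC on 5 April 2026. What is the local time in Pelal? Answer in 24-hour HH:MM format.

1 November 2025 is a Saturday, so the first Saturday is November 1 and the second is November 8.
1 April 2026 is a Wednesday, so the first Saturday is April 4 and the second is April 11.
At the standard offset (UTC+13:00), 01:30 UTC + 13h = 14:30 Pelal standard time.
The standard-time date in Pelal, 5 April 2026, lies within the daylight-saving period (8 November 2025 – 11 April 2026), so Pelal is on daylight time, UTC+14:00.
01:30 UTC + 14h = 15:30 local.

15:30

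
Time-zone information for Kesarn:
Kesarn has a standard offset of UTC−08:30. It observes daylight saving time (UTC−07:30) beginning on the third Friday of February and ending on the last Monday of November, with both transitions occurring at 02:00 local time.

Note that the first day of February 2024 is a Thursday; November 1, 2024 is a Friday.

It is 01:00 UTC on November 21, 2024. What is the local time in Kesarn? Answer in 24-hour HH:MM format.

17:30

1 February 2024 is a Thursday, so the first Friday is February 2 and the third is February 16.
1 November 2024 is a Friday, so Mondays fall on 4, 11, 18, 25; the last is November 25.
At the standard offset (UTC−08:30), 01:00 UTC − 8h30m = 16:30 Kesarn standard time (rolling into the previous day, 20 November 2024).
The standard-time date in Kesarn, November 20, 2024, falls between 16 February and 25 November, so daylight saving is in effect and Kesarn is at UTC−07:30.
01:00 UTC − 7h30m = 17:30 local (rolling into the previous day, 20 November 2024).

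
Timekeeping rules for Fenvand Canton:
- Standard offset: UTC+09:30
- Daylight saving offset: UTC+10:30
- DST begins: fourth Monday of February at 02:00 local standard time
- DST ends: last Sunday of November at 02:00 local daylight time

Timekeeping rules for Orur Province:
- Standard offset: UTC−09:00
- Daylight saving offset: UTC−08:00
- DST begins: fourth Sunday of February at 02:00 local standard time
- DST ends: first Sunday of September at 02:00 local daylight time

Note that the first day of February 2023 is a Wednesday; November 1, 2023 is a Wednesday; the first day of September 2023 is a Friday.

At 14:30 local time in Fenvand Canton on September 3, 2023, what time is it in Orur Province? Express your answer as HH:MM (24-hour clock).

20:00

1 February 2023 is a Wednesday, so the first Monday is February 6 and the fourth is February 27.
1 November 2023 is a Wednesday, so Sundays fall on 5, 12, 19, 26; the last is November 26.
September 3, 2023 falls between 27 February and 26 November, so daylight saving is in effect and Fenvand Canton is at UTC+10:30.
14:30 Fenvand Canton − 10h30m = 04:00 UTC.
1 February 2023 is a Wednesday, so the first Sunday is February 5 and the fourth is February 26.
1 September 2023 is a Friday, so the first Sunday is September 3.
At the standard offset (UTC−09:00), 04:00 UTC − 9h = 19:00 Orur Province standard time (rolling into the previous day, 2 September 2023).
The standard-time date in Orur Province, September 2, 2023, lies within the daylight-saving period (26 February – 3 September), so Orur Province is on daylight time, UTC−08:00.
04:00 UTC − 8h = 20:00 Orur Province (rolling into the previous day, 2 September 2023).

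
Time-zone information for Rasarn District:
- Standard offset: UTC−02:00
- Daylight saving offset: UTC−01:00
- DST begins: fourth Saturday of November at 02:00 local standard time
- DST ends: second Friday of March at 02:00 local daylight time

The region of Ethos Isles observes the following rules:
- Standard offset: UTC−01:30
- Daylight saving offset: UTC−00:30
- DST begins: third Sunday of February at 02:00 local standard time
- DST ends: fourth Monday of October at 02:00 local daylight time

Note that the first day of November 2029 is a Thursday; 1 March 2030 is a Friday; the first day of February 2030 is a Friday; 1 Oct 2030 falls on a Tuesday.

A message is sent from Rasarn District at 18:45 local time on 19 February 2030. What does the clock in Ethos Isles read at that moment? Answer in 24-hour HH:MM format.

19:15

1 November 2029 is a Thursday, so the first Saturday is November 3 and the fourth is November 24.
1 March 2030 is a Friday, so the first Friday is March 1 and the second is March 8.
19 February 2030 lies within the daylight-saving period (24 November 2029 – 8 March 2030), so Rasarn District is on daylight time, UTC−01:00.
18:45 Rasarn District + 1h = 19:45 UTC.
1 February 2030 is a Friday, so the first Sunday is February 3 and the third is February 17.
1 October 2030 is a Tuesday, so the first Monday is October 7 and the fourth is October 28.
At the standard offset (UTC−01:30), 19:45 UTC − 1h30m = 18:15 Ethos Isles standard time.
Daylight saving runs 17 February – 28 October; the standard-time date in Ethos Isles, 19 February 2030, is inside that window, so Ethos Isles is at UTC−00:30.
19:45 UTC − 0h30m = 19:15 Ethos Isles.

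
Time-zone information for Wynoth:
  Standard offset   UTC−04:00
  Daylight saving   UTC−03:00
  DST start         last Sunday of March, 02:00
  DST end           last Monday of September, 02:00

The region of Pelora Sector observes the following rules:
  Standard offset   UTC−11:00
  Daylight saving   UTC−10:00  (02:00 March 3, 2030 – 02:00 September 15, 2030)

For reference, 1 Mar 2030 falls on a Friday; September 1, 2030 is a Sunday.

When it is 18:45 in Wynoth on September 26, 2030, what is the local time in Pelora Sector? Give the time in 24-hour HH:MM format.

10:45

1 March 2030 is a Friday, so Sundays fall on 3, 10, 17, 24, 31; the last is March 31.
1 September 2030 is a Sunday, so Mondays fall on 2, 9, 16, 23, 30; the last is September 30.
Daylight saving runs 31 March – 30 September; September 26, 2030 is inside that window, so Wynoth is at UTC−03:00.
18:45 Wynoth + 3h = 21:45 UTC.
At the standard offset (UTC−11:00), 21:45 UTC − 11h = 10:45 Pelora Sector standard time.
The standard-time date in Pelora Sector, September 26, 2030, is outside the daylight-saving period (3 March – 15 September), so Pelora Sector is on standard time, UTC−11:00.
21:45 UTC − 11h = 10:45 Pelora Sector.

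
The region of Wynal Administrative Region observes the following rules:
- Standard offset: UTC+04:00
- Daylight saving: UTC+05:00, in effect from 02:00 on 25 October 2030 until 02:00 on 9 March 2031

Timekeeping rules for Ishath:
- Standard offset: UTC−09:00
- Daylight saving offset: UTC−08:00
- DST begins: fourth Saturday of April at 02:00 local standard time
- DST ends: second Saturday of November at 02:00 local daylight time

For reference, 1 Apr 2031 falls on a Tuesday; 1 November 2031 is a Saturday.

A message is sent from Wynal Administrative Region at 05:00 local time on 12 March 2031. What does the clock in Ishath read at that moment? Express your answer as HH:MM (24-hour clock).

16:00

12 March 2031 does not fall between 25 October 2030 and 9 March 2031, so daylight saving is not in effect and Wynal Administrative Region is at UTC+04:00.
05:00 Wynal Administrative Region − 4h = 01:00 UTC.
1 April 2031 is a Tuesday, so the first Saturday is April 5 and the fourth is April 26.
1 November 2031 is a Saturday, so the first Saturday is November 1 and the second is November 8.
At the standard offset (UTC−09:00), 01:00 UTC − 9h = 16:00 Ishath standard time (rolling into the previous day, 11 March 2031).
The standard-time date in Ishath, 11 March 2031, does not fall between 26 April and 8 November, so daylight saving is not in effect and Ishath is at UTC−09:00.
01:00 UTC − 9h = 16:00 Ishath (rolling into the previous day, 11 March 2031).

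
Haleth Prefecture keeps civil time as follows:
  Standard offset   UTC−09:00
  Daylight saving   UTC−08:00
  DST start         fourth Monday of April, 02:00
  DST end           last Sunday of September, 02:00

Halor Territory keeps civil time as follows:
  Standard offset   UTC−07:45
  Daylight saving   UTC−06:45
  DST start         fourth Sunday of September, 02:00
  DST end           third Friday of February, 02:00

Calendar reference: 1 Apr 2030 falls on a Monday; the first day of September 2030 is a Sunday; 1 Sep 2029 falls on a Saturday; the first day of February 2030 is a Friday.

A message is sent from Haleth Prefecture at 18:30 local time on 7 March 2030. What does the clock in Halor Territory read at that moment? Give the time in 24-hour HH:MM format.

1 April 2030 is a Monday, so the first Monday is April 1 and the fourth is April 22.
1 September 2030 is a Sunday, so Sundays fall on 1, 8, 15, 22, 29; the last is September 29.
7 March 2030 does not fall between 22 April and 29 September, so daylight saving is not in effect and Haleth Prefecture is at UTC−09:00.
18:30 Haleth Prefecture + 9h = 03:30 UTC (rolling into the next day, 8 March 2030).
1 September 2029 is a Saturday, so the first Sunday is September 2 and the fourth is September 23.
1 February 2030 is a Friday, so the first Friday is February 1 and the third is February 15.
At the standard offset (UTC−07:45), 03:30 UTC − 7h45m = 19:45 Halor Territory standard time (rolling into the previous day, 7 March 2030).
The standard-time date in Halor Territory, 7 March 2030, does not fall between 23 September 2029 and 15 February 2030, so daylight saving is not in effect and Halor Territory is at UTC−07:45.
03:30 UTC − 7h45m = 19:45 Halor Territory (rolling into the previous day, 7 March 2030).

19:45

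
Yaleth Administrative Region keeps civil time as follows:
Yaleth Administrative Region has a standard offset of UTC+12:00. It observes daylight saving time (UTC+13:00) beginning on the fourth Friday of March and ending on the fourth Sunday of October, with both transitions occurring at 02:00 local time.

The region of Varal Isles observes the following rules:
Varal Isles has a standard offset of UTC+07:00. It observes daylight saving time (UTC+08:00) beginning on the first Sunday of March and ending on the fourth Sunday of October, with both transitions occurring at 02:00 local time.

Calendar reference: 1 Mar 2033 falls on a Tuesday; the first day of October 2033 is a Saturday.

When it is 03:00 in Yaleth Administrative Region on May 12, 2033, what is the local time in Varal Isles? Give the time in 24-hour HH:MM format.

1 March 2033 is a Tuesday, so the first Friday is March 4 and the fourth is March 25.
1 October 2033 is a Saturday, so the first Sunday is October 2 and the fourth is October 23.
Daylight saving runs 25 March – 23 October; May 12, 2033 is inside that window, so Yaleth Administrative Region is at UTC+13:00.
03:00 Yaleth Administrative Region − 13h = 14:00 UTC (rolling into the previous day, 11 May 2033).
1 March 2033 is a Tuesday, so the first Sunday is March 6.
1 October 2033 is a Saturday, so the first Sunday is October 2 and the fourth is October 23.
At the standard offset (UTC+07:00), 14:00 UTC + 7h = 21:00 Varal Isles standard time.
The standard-time date in Varal Isles, May 11, 2033, falls between 6 March and 23 October, so daylight saving is in effect and Varal Isles is at UTC+08:00.
14:00 UTC + 8h = 22:00 Varal Isles.

22:00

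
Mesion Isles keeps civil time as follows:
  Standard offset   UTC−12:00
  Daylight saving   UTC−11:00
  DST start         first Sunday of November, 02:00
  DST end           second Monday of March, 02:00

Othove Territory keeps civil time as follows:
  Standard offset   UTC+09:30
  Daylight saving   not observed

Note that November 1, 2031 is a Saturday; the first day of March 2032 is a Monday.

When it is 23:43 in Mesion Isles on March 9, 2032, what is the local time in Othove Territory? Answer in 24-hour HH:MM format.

1 November 2031 is a Saturday, so the first Sunday is November 2.
1 March 2032 is a Monday, so the first Monday is March 1 and the second is March 8.
March 9, 2032 does not fall between 2 November 2031 and 8 March 2032, so daylight saving is not in effect and Mesion Isles is at UTC−12:00.
23:43 Mesion Isles + 12h = 11:43 UTC (rolling into the next day, 10 March 2032).
Othove Territory has no daylight saving, so its offset is UTC+09:30 year-round.
11:43 UTC + 9h30m = 21:13 Othove Territory.

21:13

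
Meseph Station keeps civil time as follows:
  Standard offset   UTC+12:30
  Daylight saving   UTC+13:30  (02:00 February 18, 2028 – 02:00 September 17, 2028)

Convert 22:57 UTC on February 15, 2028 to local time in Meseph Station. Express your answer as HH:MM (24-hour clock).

11:27

At the standard offset (UTC+12:30), 22:57 UTC + 12h30m = 11:27 Meseph Station standard time (rolling into the next day, 16 February 2028).
Daylight saving runs 18 February – 17 September; the standard-time date in Meseph Station, February 16, 2028, is outside that window, so Meseph Station is on standard time at UTC+12:30.
22:57 UTC + 12h30m = 11:27 local (rolling into the next day, 16 February 2028).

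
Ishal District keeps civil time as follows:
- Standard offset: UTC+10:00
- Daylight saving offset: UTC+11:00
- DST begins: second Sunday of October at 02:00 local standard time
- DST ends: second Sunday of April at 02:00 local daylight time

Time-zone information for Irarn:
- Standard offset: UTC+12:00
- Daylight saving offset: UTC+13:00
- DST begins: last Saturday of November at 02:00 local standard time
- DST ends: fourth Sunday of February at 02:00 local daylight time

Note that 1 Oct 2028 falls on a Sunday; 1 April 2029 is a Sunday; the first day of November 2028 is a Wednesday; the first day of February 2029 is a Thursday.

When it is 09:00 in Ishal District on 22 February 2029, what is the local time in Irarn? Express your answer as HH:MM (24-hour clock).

11:00

1 October 2028 is a Sunday, so the first Sunday is October 1 and the second is October 8.
1 April 2029 is a Sunday, so the first Sunday is April 1 and the second is April 8.
22 February 2029 lies within the daylight-saving period (8 October 2028 – 8 April 2029), so Ishal District is on daylight time, UTC+11:00.
09:00 Ishal District − 11h = 22:00 UTC (rolling into the previous day, 21 February 2029).
1 November 2028 is a Wednesday, so Saturdays fall on 4, 11, 18, 25; the last is November 25.
1 February 2029 is a Thursday, so the first Sunday is February 4 and the fourth is February 25.
At the standard offset (UTC+12:00), 22:00 UTC + 12h = 10:00 Irarn standard time (rolling into the next day, 22 February 2029).
The standard-time date in Irarn, 22 February 2029, lies within the daylight-saving period (25 November 2028 – 25 February 2029), so Irarn is on daylight time, UTC+13:00.
22:00 UTC + 13h = 11:00 Irarn (rolling into the next day, 22 February 2029).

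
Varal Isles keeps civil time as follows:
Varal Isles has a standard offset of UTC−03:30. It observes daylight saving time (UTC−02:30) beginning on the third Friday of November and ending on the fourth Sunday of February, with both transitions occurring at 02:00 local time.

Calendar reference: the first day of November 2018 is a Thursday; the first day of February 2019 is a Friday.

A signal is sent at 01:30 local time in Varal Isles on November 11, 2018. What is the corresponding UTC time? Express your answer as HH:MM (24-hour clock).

1 November 2018 is a Thursday, so the first Friday is November 2 and the third is November 16.
1 February 2019 is a Friday, so the first Sunday is February 3 and the fourth is February 24.
Daylight saving runs 16 November 2018 – 24 February 2019; November 11, 2018 is outside that window, so Varal Isles is on standard time at UTC−03:30.
01:30 local + 3h30m = 05:00 UTC.

05:00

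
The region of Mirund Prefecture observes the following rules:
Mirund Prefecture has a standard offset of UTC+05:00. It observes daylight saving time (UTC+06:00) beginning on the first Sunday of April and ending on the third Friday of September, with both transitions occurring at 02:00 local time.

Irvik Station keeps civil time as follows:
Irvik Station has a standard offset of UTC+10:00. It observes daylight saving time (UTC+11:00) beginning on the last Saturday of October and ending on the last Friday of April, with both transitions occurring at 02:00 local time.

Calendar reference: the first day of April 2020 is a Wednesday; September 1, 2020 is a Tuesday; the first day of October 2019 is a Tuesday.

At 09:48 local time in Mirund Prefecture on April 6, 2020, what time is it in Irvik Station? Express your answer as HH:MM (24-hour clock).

14:48

1 April 2020 is a Wednesday, so the first Sunday is April 5.
1 September 2020 is a Tuesday, so the first Friday is September 4 and the third is September 18.
April 6, 2020 falls between 5 April and 18 September, so daylight saving is in effect and Mirund Prefecture is at UTC+06:00.
09:48 Mirund Prefecture − 6h = 03:48 UTC.
1 October 2019 is a Tuesday, so Saturdays fall on 5, 12, 19, 26; the last is October 26.
1 April 2020 is a Wednesday, so Fridays fall on 3, 10, 17, 24; the last is April 24.
At the standard offset (UTC+10:00), 03:48 UTC + 10h = 13:48 Irvik Station standard time.
Daylight saving runs 26 October 2019 – 24 April 2020; the standard-time date in Irvik Station, April 6, 2020, is inside that window, so Irvik Station is at UTC+11:00.
03:48 UTC + 11h = 14:48 Irvik Station.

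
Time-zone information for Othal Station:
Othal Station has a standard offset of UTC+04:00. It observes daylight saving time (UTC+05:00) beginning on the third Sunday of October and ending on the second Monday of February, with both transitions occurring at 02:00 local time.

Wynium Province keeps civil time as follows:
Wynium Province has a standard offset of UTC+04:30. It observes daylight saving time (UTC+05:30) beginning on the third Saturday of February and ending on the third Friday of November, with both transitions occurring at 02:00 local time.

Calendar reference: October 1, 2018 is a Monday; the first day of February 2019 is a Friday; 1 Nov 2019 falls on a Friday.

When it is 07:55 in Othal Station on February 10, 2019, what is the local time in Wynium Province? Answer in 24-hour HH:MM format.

07:25

1 October 2018 is a Monday, so the first Sunday is October 7 and the third is October 21.
1 February 2019 is a Friday, so the first Monday is February 4 and the second is February 11.
February 10, 2019 falls between 21 October 2018 and 11 February 2019, so daylight saving is in effect and Othal Station is at UTC+05:00.
07:55 Othal Station − 5h = 02:55 UTC.
1 February 2019 is a Friday, so the first Saturday is February 2 and the third is February 16.
1 November 2019 is a Friday, so the first Friday is November 1 and the third is November 15.
At the standard offset (UTC+04:30), 02:55 UTC + 4h30m = 07:25 Wynium Province standard time.
The standard-time date in Wynium Province, February 10, 2019, does not fall between 16 February and 15 November, so daylight saving is not in effect and Wynium Province is at UTC+04:30.
02:55 UTC + 4h30m = 07:25 Wynium Province.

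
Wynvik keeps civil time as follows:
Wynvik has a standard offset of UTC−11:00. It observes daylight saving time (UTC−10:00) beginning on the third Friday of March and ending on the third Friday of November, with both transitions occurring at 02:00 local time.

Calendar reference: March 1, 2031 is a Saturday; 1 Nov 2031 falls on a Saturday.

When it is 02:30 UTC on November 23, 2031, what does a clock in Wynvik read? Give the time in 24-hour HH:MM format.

15:30

1 March 2031 is a Saturday, so the first Friday is March 7 and the third is March 21.
1 November 2031 is a Saturday, so the first Friday is November 7 and the third is November 21.
At the standard offset (UTC−11:00), 02:30 UTC − 11h = 15:30 Wynvik standard time (rolling into the previous day, 22 November 2031).
The standard-time date in Wynvik, November 22, 2031, does not fall between 21 March and 21 November, so daylight saving is not in effect and Wynvik is at UTC−11:00.
02:30 UTC − 11h = 15:30 local (rolling into the previous day, 22 November 2031).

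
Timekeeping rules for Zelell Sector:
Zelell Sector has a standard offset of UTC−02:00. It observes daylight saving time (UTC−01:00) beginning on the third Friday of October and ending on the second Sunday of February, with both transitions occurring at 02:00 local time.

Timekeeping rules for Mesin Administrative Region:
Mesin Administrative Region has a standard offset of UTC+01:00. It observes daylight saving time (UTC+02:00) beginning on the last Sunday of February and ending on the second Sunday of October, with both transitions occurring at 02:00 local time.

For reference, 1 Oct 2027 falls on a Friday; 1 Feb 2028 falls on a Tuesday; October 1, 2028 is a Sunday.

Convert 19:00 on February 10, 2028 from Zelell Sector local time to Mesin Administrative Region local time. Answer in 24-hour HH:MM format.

21:00

1 October 2027 is a Friday, so the first Friday is October 1 and the third is October 15.
1 February 2028 is a Tuesday, so the first Sunday is February 6 and the second is February 13.
Daylight saving runs 15 October 2027 – 13 February 2028; February 10, 2028 is inside that window, so Zelell Sector is at UTC−01:00.
19:00 Zelell Sector + 1h = 20:00 UTC.
1 February 2028 is a Tuesday, so Sundays fall on 6, 13, 20, 27; the last is February 27.
1 October 2028 is a Sunday, so the first Sunday is October 1 and the second is October 8.
At the standard offset (UTC+01:00), 20:00 UTC + 1h = 21:00 Mesin Administrative Region standard time.
The standard-time date in Mesin Administrative Region, February 10, 2028, does not fall between 27 February and 8 October, so daylight saving is not in effect and Mesin Administrative Region is at UTC+01:00.
20:00 UTC + 1h = 21:00 Mesin Administrative Region.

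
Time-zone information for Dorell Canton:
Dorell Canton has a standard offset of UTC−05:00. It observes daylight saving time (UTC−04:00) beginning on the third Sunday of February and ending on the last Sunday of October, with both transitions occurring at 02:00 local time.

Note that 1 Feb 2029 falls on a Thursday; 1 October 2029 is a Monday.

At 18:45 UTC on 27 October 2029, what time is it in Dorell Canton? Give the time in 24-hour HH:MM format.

14:45

1 February 2029 is a Thursday, so the first Sunday is February 4 and the third is February 18.
1 October 2029 is a Monday, so Sundays fall on 7, 14, 21, 28; the last is October 28.
At the standard offset (UTC−05:00), 18:45 UTC − 5h = 13:45 Dorell Canton standard time.
Daylight saving runs 18 February – 28 October; the standard-time date in Dorell Canton, 27 October 2029, is inside that window, so Dorell Canton is at UTC−04:00.
18:45 UTC − 4h = 14:45 local.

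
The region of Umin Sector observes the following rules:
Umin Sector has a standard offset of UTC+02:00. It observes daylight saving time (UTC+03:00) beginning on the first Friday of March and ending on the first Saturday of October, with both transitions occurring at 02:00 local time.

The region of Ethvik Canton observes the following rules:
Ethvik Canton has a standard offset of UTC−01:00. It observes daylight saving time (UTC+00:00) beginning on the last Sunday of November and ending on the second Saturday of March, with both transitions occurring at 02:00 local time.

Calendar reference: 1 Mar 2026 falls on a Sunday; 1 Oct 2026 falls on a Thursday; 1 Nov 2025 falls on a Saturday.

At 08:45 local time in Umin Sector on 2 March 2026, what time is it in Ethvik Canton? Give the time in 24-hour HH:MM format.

06:45

1 March 2026 is a Sunday, so the first Friday is March 6.
1 October 2026 is a Thursday, so the first Saturday is October 3.
2 March 2026 is outside the daylight-saving period (6 March – 3 October), so Umin Sector is on standard time, UTC+02:00.
08:45 Umin Sector − 2h = 06:45 UTC.
1 November 2025 is a Saturday, so Sundays fall on 2, 9, 16, 23, 30; the last is November 30.
1 March 2026 is a Sunday, so the first Saturday is March 7 and the second is March 14.
At the standard offset (UTC−01:00), 06:45 UTC − 1h = 05:45 Ethvik Canton standard time.
The standard-time date in Ethvik Canton, 2 March 2026, lies within the daylight-saving period (30 November 2025 – 14 March 2026), so Ethvik Canton is on daylight time, UTC+00:00.
06:45 UTC + 0h = 06:45 Ethvik Canton.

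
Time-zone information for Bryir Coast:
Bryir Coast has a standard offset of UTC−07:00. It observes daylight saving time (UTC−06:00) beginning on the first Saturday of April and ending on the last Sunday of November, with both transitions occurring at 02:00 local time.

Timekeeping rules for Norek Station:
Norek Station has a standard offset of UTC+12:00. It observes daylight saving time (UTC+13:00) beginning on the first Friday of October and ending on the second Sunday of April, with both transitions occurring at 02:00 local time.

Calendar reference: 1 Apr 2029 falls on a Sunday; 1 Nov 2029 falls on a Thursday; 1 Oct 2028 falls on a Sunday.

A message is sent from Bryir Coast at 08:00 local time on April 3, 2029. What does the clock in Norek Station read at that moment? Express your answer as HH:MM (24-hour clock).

1 April 2029 is a Sunday, so the first Saturday is April 7.
1 November 2029 is a Thursday, so Sundays fall on 4, 11, 18, 25; the last is November 25.
April 3, 2029 does not fall between 7 April and 25 November, so daylight saving is not in effect and Bryir Coast is at UTC−07:00.
08:00 Bryir Coast + 7h = 15:00 UTC.
1 October 2028 is a Sunday, so the first Friday is October 6.
1 April 2029 is a Sunday, so the first Sunday is April 1 and the second is April 8.
At the standard offset (UTC+12:00), 15:00 UTC + 12h = 03:00 Norek Station standard time (rolling into the next day, 4 April 2029).
The standard-time date in Norek Station, April 4, 2029, lies within the daylight-saving period (6 October 2028 – 8 April 2029), so Norek Station is on daylight time, UTC+13:00.
15:00 UTC + 13h = 04:00 Norek Station (rolling into the next day, 4 April 2029).

04:00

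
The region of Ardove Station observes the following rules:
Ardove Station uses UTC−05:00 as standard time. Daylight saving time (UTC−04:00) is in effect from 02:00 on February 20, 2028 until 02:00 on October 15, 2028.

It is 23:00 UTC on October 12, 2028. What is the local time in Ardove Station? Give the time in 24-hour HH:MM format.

19:00

At the standard offset (UTC−05:00), 23:00 UTC − 5h = 18:00 Ardove Station standard time.
The standard-time date in Ardove Station, October 12, 2028, falls between 20 February and 15 October, so daylight saving is in effect and Ardove Station is at UTC−04:00.
23:00 UTC − 4h = 19:00 local.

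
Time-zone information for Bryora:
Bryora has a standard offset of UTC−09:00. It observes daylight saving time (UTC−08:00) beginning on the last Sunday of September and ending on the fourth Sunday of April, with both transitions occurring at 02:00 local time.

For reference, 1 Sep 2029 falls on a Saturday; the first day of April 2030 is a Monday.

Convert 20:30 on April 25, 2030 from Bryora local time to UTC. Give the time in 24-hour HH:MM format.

04:30

1 September 2029 is a Saturday, so Sundays fall on 2, 9, 16, 23, 30; the last is September 30.
1 April 2030 is a Monday, so the first Sunday is April 7 and the fourth is April 28.
April 25, 2030 lies within the daylight-saving period (30 September 2029 – 28 April 2030), so Bryora is on daylight time, UTC−08:00.
20:30 local + 8h = 04:30 UTC (rolling into the next day, 26 April 2030).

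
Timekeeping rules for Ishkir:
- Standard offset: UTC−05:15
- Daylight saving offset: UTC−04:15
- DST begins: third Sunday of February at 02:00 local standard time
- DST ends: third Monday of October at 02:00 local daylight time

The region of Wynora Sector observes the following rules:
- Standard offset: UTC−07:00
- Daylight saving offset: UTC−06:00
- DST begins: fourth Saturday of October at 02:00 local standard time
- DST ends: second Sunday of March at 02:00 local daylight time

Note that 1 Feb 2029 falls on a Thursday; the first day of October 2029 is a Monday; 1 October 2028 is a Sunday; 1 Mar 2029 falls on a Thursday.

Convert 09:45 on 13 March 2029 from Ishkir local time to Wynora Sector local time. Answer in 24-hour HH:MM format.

07:00

1 February 2029 is a Thursday, so the first Sunday is February 4 and the third is February 18.
1 October 2029 is a Monday, so the first Monday is October 1 and the third is October 15.
Daylight saving runs 18 February – 15 October; 13 March 2029 is inside that window, so Ishkir is at UTC−04:15.
09:45 Ishkir + 4h15m = 14:00 UTC.
1 October 2028 is a Sunday, so the first Saturday is October 7 and the fourth is October 28.
1 March 2029 is a Thursday, so the first Sunday is March 4 and the second is March 11.
At the standard offset (UTC−07:00), 14:00 UTC − 7h = 07:00 Wynora Sector standard time.
The standard-time date in Wynora Sector, 13 March 2029, is outside the daylight-saving period (28 October 2028 – 11 March 2029), so Wynora Sector is on standard time, UTC−07:00.
14:00 UTC − 7h = 07:00 Wynora Sector.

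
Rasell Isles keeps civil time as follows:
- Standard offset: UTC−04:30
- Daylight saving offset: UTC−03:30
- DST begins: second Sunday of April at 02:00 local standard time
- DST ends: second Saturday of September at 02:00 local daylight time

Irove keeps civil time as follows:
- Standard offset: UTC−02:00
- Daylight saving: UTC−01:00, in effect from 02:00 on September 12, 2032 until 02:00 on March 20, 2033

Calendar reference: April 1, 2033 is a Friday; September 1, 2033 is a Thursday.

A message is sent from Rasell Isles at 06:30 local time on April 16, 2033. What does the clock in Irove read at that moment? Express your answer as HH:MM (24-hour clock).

08:00

1 April 2033 is a Friday, so the first Sunday is April 3 and the second is April 10.
1 September 2033 is a Thursday, so the first Saturday is September 3 and the second is September 10.
April 16, 2033 falls between 10 April and 10 September, so daylight saving is in effect and Rasell Isles is at UTC−03:30.
06:30 Rasell Isles + 3h30m = 10:00 UTC.
At the standard offset (UTC−02:00), 10:00 UTC − 2h = 08:00 Irove standard time.
The standard-time date in Irove, April 16, 2033, does not fall between 12 September 2032 and 20 March 2033, so daylight saving is not in effect and Irove is at UTC−02:00.
10:00 UTC − 2h = 08:00 Irove.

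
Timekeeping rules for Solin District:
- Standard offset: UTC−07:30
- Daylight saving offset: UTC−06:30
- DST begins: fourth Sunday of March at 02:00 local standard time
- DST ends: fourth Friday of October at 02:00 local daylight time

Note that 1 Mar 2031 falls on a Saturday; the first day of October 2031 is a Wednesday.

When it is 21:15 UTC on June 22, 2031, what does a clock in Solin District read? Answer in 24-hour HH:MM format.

14:45

1 March 2031 is a Saturday, so the first Sunday is March 2 and the fourth is March 23.
1 October 2031 is a Wednesday, so the first Friday is October 3 and the fourth is October 24.
At the standard offset (UTC−07:30), 21:15 UTC − 7h30m = 13:45 Solin District standard time.
The standard-time date in Solin District, June 22, 2031, lies within the daylight-saving period (23 March – 24 October), so Solin District is on daylight time, UTC−06:30.
21:15 UTC − 6h30m = 14:45 local.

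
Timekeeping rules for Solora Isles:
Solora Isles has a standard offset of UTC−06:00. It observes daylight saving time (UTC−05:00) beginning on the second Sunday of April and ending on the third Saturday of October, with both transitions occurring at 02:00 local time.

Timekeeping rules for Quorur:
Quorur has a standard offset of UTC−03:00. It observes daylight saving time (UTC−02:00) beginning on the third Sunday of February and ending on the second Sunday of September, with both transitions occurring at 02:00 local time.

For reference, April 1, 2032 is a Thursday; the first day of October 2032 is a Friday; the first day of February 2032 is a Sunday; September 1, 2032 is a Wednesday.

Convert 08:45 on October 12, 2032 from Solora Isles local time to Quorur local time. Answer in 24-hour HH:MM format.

10:45

1 April 2032 is a Thursday, so the first Sunday is April 4 and the second is April 11.
1 October 2032 is a Friday, so the first Saturday is October 2 and the third is October 16.
October 12, 2032 lies within the daylight-saving period (11 April – 16 October), so Solora Isles is on daylight time, UTC−05:00.
08:45 Solora Isles + 5h = 13:45 UTC.
1 February 2032 is a Sunday, so the first Sunday is February 1 and the third is February 15.
1 September 2032 is a Wednesday, so the first Sunday is September 5 and the second is September 12.
At the standard offset (UTC−03:00), 13:45 UTC − 3h = 10:45 Quorur standard time.
The standard-time date in Quorur, October 12, 2032, is outside the daylight-saving period (15 February – 12 September), so Quorur is on standard time, UTC−03:00.
13:45 UTC − 3h = 10:45 Quorur.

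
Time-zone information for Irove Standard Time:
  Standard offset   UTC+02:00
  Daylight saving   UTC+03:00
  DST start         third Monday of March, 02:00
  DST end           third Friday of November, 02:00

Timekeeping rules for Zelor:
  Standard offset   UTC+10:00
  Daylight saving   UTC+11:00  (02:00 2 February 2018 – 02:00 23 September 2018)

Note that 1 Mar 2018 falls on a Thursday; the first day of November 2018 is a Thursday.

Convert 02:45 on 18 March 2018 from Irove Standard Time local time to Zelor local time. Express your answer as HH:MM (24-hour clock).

1 March 2018 is a Thursday, so the first Monday is March 5 and the third is March 19.
1 November 2018 is a Thursday, so the first Friday is November 2 and the third is November 16.
18 March 2018 does not fall between 19 March and 16 November, so daylight saving is not in effect and Irove Standard Time is at UTC+02:00.
02:45 Irove Standard Time − 2h = 00:45 UTC.
At the standard offset (UTC+10:00), 00:45 UTC + 10h = 10:45 Zelor standard time.
The standard-time date in Zelor, 18 March 2018, lies within the daylight-saving period (2 February – 23 September), so Zelor is on daylight time, UTC+11:00.
00:45 UTC + 11h = 11:45 Zelor.

11:45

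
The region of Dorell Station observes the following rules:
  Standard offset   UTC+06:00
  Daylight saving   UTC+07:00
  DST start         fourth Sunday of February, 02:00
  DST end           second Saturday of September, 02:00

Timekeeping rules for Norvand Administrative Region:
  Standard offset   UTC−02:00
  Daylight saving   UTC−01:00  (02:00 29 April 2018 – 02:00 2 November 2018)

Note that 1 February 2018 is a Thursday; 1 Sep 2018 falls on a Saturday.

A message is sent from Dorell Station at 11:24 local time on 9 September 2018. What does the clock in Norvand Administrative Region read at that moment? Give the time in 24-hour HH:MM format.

04:24

1 February 2018 is a Thursday, so the first Sunday is February 4 and the fourth is February 25.
1 September 2018 is a Saturday, so the first Saturday is September 1 and the second is September 8.
Daylight saving runs 25 February – 8 September; 9 September 2018 is outside that window, so Dorell Station is on standard time at UTC+06:00.
11:24 Dorell Station − 6h = 05:24 UTC.
At the standard offset (UTC−02:00), 05:24 UTC − 2h = 03:24 Norvand Administrative Region standard time.
The standard-time date in Norvand Administrative Region, 9 September 2018, falls between 29 April and 2 November, so daylight saving is in effect and Norvand Administrative Region is at UTC−01:00.
05:24 UTC − 1h = 04:24 Norvand Administrative Region.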